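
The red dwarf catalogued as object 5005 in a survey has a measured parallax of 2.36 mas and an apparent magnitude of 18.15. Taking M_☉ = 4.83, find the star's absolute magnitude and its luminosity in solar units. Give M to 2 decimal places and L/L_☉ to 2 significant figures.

M ≈ 10.01; L/L_☉ ≈ 8.4×10^-3

d = 1/p = 1000/2.36 mas = 423.7 pc
M = m − 5 log₁₀ d + 5 = 18.15 − 5·2.6271 + 5 = 10.015
M − M_☉ = 10.015 − 4.83 = 5.185
L/L_☉ = 10^(−0.4 × 5.185) = 8.437×10^-3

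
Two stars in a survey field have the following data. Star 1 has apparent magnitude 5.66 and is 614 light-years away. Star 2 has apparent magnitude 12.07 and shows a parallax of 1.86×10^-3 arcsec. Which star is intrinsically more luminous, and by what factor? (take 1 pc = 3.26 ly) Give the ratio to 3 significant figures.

Star 1 is more luminous, by a factor of 45.0.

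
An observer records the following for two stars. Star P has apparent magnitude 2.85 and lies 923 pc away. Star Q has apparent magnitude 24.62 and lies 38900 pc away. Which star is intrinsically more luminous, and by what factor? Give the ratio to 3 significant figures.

Star P is more luminous, by a factor of 287000.

Star P: M = m − 5 log₁₀ d + 5 = 2.85 − 5·2.9652 + 5 = -6.976
Star Q: M = m − 5 log₁₀ d + 5 = 24.62 − 5·4.5899 + 5 = 6.670
ΔM = M_P − M_Q = -6.976 − (6.670) = -13.646; smaller M is more luminous → Star P.
L ratio = 10^(0.4 |ΔM|) = 10^5.459 = 287400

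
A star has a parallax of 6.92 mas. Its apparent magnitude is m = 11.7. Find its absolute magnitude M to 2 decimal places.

p = 6.92 mas = 6.92×10^-3″ → d = 1/p = 144.5 pc
5 log₁₀(d/10 pc) = 5 log₁₀(144.5) − 5 = 5.799
M = m − 5 log₁₀(d/10) = 11.7 − 5.799 = 5.901

M ≈ 5.90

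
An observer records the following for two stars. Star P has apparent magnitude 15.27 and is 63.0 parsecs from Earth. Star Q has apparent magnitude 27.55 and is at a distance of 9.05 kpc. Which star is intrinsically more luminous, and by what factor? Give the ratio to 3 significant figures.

Star P: M = m − 5 log₁₀ d + 5 = 15.27 − 5·1.7993 + 5 = 11.273
Star Q: d = 9.05 kpc = 9050 pc
Star Q: M = m − 5 log₁₀ d + 5 = 27.55 − 5·3.9566 + 5 = 12.767
ΔM = M_P − M_Q = 11.273 − (12.767) = -1.493; smaller M is more luminous → Star P.
L ratio = 10^(0.4 |ΔM|) = 10^0.597 = 3.957

Star P is more luminous, by a factor of 3.96.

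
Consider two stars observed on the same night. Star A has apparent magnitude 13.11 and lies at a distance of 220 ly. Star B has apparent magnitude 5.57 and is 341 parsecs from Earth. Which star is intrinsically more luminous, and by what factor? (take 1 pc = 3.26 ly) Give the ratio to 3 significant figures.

Star B is more luminous, by a factor of 26500.

Star A: d = 220 ly / 3.26 = 67.48 pc
Star A: M = m − 5 log₁₀ d + 5 = 13.11 − 5·1.8292 + 5 = 8.964
Star B: M = m − 5 log₁₀ d + 5 = 5.57 − 5·2.5328 + 5 = -2.094
ΔM = M_A − M_B = 8.964 − (-2.094) = 11.058; smaller M is more luminous → Star B.
L ratio = 10^(0.4 |ΔM|) = 10^4.423 = 26490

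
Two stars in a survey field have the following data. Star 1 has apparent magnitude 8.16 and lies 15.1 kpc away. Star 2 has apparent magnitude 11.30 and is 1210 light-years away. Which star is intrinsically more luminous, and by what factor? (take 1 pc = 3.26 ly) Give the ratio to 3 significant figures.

Star 1 is more luminous, by a factor of 29800.

Star 1: d = 15.1 kpc = 15100 pc
Star 1: M = m − 5 log₁₀ d + 5 = 8.16 − 5·4.1790 + 5 = -7.735
Star 2: d = 1210 ly / 3.26 = 371.2 pc
Star 2: M = m − 5 log₁₀ d + 5 = 11.30 − 5·2.5696 + 5 = 3.452
ΔM = M_1 − M_2 = -7.735 − (3.452) = -11.187; smaller M is more luminous → Star 1.
L ratio = 10^(0.4 |ΔM|) = 10^4.475 = 29840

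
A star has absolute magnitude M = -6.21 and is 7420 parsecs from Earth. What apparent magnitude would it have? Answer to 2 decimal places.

m = M + 5 log₁₀ d − 5 = -6.21 + 5·3.8704 − 5 = 8.142

m ≈ 8.14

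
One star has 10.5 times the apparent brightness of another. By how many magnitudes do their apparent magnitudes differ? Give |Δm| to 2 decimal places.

Pogson: Δm = −2.5 log₁₀(ratio) = −2.5 log₁₀(10.5) = −2.5 × 1.0212 = -2.553

|Δm| ≈ 2.55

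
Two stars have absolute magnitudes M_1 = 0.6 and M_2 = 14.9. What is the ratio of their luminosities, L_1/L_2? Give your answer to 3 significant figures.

L_1/L_2 ≈ 525000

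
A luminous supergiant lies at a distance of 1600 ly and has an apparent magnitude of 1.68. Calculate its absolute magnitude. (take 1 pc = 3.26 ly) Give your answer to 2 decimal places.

M ≈ -6.77

d = 1600 ly / 3.26 = 490.8 pc
5 log₁₀(d/10 pc) = 5 log₁₀(490.8) − 5 = 8.455
M = m − 5 log₁₀(d/10) = 1.68 − 8.455 = -6.775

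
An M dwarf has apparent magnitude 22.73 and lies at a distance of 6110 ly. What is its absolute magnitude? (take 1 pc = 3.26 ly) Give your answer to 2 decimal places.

d = 6110 ly / 3.26 = 1874 pc
5 log₁₀(d/10 pc) = 5 log₁₀(1874) − 5 = 11.364
M = m − 5 log₁₀(d/10) = 22.73 − 11.364 = 11.366

M ≈ 11.37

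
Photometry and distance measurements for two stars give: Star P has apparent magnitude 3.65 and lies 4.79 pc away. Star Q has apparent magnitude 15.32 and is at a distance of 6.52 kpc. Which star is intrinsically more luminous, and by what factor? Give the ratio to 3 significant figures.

Star Q is more luminous, by a factor of 39.8.

Star P: M = m − 5 log₁₀ d + 5 = 3.65 − 5·0.6803 + 5 = 5.248
Star Q: d = 6.52 kpc = 6520 pc
Star Q: M = m − 5 log₁₀ d + 5 = 15.32 − 5·3.8142 + 5 = 1.249
ΔM = M_P − M_Q = 5.248 − (1.249) = 4.000; smaller M is more luminous → Star Q.
L ratio = 10^(0.4 |ΔM|) = 10^1.600 = 39.79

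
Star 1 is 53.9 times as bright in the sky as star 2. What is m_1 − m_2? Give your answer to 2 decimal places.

m_1 − m_2 ≈ -4.33

Pogson: Δm = −2.5 log₁₀(ratio) = −2.5 log₁₀(53.9) = −2.5 × 1.7316 = -4.329
Star 1 is brighter, so it has the smaller magnitude: the difference is negative.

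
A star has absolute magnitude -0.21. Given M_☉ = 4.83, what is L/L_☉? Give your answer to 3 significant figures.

L/L_☉ ≈ 104

M − M_☉ = -0.21 − 4.83 = -5.040
L/L_☉ = 10^(−0.4 (M − M_☉)) = 10^2.016 = 103.8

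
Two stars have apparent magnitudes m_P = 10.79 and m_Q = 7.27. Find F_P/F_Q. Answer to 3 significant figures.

F_P/F_Q ≈ 0.0391

Δm = 10.79 − (7.27) = 3.52
Flux ratio = 10^(−0.4 Δm) = 10^(−0.4 × 3.52) = 10^-1.408 = 0.03908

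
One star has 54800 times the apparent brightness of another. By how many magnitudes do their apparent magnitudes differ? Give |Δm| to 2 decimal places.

|Δm| ≈ 11.85

Pogson: Δm = −2.5 log₁₀(ratio) = −2.5 log₁₀(54800) = −2.5 × 4.7388 = -11.847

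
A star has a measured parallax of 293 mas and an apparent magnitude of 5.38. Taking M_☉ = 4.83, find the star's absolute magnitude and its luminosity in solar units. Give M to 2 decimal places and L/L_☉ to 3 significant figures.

d = 1/p = 1000/293 mas = 3.413 pc
M = m − 5 log₁₀ d + 5 = 5.38 − 5·0.5331 + 5 = 7.714
M − M_☉ = 7.714 − 4.83 = 2.884
L/L_☉ = 10^(−0.4 × 2.884) = 0.07019

M ≈ 7.71; L/L_☉ ≈ 0.0702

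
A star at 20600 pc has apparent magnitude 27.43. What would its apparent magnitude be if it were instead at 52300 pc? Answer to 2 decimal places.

m ≈ 29.45

Flux ∝ 1/d², so Δm = 5 log₁₀(d₂/d₁) = 5 log₁₀(52300/20600) = 2.023
m₂ = m₁ + Δm = 27.43 + (2.023) = 29.453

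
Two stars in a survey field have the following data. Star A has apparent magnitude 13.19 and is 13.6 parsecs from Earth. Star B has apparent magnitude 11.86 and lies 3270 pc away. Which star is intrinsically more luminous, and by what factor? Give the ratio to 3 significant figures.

Star B is more luminous, by a factor of 197000.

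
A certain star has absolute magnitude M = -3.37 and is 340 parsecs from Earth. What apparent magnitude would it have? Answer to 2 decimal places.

m ≈ 4.29

m = M + 5 log₁₀ d − 5 = -3.37 + 5·2.5315 − 5 = 4.287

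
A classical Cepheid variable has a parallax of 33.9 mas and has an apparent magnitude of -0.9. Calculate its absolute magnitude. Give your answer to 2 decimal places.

M ≈ -3.25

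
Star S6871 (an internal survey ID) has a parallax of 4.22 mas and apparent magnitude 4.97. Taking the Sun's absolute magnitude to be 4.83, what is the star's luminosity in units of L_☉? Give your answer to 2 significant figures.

L/L_☉ ≈ 490

d = 1/p = 1000/4.22 mas = 237.0 pc
M = m − 5 log₁₀ d + 5 = 4.97 − 5·2.3747 + 5 = -1.903
M − M_☉ = -1.903 − 4.83 = -6.733
L/L_☉ = 10^(−0.4 × -6.733) = 493.6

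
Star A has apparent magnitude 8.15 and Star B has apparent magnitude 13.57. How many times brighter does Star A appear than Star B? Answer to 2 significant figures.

150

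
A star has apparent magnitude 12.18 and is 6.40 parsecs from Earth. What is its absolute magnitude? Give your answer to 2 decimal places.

M ≈ 13.15

5 log₁₀(d/10 pc) = 5 log₁₀(6.400) − 5 = -0.969
M = m − 5 log₁₀(d/10) = 12.18 + 0.969 = 13.149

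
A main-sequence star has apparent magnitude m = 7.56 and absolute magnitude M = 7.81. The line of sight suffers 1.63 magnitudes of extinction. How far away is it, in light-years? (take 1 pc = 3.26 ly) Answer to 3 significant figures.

d ≈ 13.7 ly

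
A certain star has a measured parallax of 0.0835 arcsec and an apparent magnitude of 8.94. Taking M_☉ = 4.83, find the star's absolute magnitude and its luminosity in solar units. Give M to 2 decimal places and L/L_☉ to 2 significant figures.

d = 1/p = 1/0.0835″ = 11.98 pc
M = m − 5 log₁₀ d + 5 = 8.94 − 5·1.0783 + 5 = 8.548
M − M_☉ = 8.548 − 4.83 = 3.718
L/L_☉ = 10^(−0.4 × 3.718) = 0.03256

M ≈ 8.55; L/L_☉ ≈ 0.033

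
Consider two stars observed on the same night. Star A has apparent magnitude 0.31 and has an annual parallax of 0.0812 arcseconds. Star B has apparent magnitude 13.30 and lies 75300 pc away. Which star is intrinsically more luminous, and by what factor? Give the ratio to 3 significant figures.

Star B is more luminous, by a factor of 238.

Star A: d = 1/p = 1/0.0812″ = 12.32 pc
Star A: M = m − 5 log₁₀ d + 5 = 0.31 − 5·1.0904 + 5 = -0.142
Star B: M = m − 5 log₁₀ d + 5 = 13.30 − 5·4.8768 + 5 = -6.084
ΔM = M_A − M_B = -0.142 − (-6.084) = 5.942; smaller M is more luminous → Star B.
L ratio = 10^(0.4 |ΔM|) = 10^2.377 = 238.1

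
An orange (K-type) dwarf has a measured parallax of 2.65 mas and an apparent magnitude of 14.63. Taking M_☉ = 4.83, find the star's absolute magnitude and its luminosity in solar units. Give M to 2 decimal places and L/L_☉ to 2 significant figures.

M ≈ 6.75; L/L_☉ ≈ 0.17

d = 1/p = 1000/2.65 mas = 377.4 pc
M = m − 5 log₁₀ d + 5 = 14.63 − 5·2.5768 + 5 = 6.746
M − M_☉ = 6.746 − 4.83 = 1.916
L/L_☉ = 10^(−0.4 × 1.916) = 0.1712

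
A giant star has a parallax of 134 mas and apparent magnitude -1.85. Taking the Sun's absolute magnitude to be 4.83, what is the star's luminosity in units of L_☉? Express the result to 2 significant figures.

d = 1/p = 1000/134 mas = 7.463 pc
M = m − 5 log₁₀ d + 5 = -1.85 − 5·0.8729 + 5 = -1.214
M − M_☉ = -1.214 − 4.83 = -6.044
L/L_☉ = 10^(−0.4 × -6.044) = 261.7

L/L_☉ ≈ 260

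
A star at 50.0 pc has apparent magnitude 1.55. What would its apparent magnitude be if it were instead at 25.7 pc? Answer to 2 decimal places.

Flux ∝ 1/d², so Δm = 5 log₁₀(d₂/d₁) = 5 log₁₀(25.7/50.0) = -1.445
m₂ = m₁ + Δm = 1.55 + (-1.445) = 0.105

m ≈ 0.10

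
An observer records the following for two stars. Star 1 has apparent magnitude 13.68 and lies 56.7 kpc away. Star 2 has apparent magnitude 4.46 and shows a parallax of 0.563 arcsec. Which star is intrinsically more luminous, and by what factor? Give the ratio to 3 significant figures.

Star 1 is more luminous, by a factor of 209000.

Star 1: d = 56.7 kpc = 56700 pc
Star 1: M = m − 5 log₁₀ d + 5 = 13.68 − 5·4.7536 + 5 = -5.088
Star 2: d = 1/p = 1/0.563″ = 1.776 pc
Star 2: M = m − 5 log₁₀ d + 5 = 4.46 − 5·0.2495 + 5 = 8.213
ΔM = M_1 − M_2 = -5.088 − (8.213) = -13.300; smaller M is more luminous → Star 1.
L ratio = 10^(0.4 |ΔM|) = 10^5.320 = 209000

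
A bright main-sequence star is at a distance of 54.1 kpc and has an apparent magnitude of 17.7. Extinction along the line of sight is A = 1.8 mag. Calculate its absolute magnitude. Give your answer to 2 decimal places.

M ≈ -2.77

d = 54.1 kpc = 54100 pc
5 log₁₀(d/10 pc) = 5 log₁₀(54100) − 5 = 18.666
M = m − 5 log₁₀(d/10) − A = 17.7 − 18.666 − 1.8 = -2.766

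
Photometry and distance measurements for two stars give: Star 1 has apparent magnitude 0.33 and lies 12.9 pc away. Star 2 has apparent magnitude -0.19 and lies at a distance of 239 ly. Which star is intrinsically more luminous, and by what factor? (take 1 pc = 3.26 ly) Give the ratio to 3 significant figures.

Star 1: M = m − 5 log₁₀ d + 5 = 0.33 − 5·1.1106 + 5 = -0.223
Star 2: d = 239 ly / 3.26 = 73.31 pc
Star 2: M = m − 5 log₁₀ d + 5 = -0.19 − 5·1.8652 + 5 = -4.516
ΔM = M_1 − M_2 = -0.223 − (-4.516) = 4.293; smaller M is more luminous → Star 2.
L ratio = 10^(0.4 |ΔM|) = 10^1.717 = 52.14

Star 2 is more luminous, by a factor of 52.1.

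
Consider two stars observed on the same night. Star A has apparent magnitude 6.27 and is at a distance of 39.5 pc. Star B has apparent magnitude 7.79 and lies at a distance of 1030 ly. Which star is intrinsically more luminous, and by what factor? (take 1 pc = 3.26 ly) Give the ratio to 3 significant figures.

Star A: M = m − 5 log₁₀ d + 5 = 6.27 − 5·1.5966 + 5 = 3.287
Star B: d = 1030 ly / 3.26 = 316.0 pc
Star B: M = m − 5 log₁₀ d + 5 = 7.79 − 5·2.4996 + 5 = 0.292
ΔM = M_A − M_B = 3.287 − (0.292) = 2.995; smaller M is more luminous → Star B.
L ratio = 10^(0.4 |ΔM|) = 10^1.198 = 15.78

Star B is more luminous, by a factor of 15.8.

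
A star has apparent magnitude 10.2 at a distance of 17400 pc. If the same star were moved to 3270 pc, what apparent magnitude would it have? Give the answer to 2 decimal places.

m ≈ 6.57

Flux ∝ 1/d², so Δm = 5 log₁₀(d₂/d₁) = 5 log₁₀(3270/17400) = -3.630
m₂ = m₁ + Δm = 10.2 + (-3.630) = 6.570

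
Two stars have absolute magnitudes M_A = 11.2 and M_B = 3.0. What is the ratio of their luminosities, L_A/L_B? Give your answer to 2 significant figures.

ΔM = M_A − M_B = 8.2
L_A/L_B = 10^(−0.4 ΔM) = 10^-3.280 = 5.248×10^-4

L_A/L_B ≈ 5.2×10^-4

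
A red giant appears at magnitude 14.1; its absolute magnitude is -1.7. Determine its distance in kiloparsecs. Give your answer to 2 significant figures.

d ≈ 14 kpc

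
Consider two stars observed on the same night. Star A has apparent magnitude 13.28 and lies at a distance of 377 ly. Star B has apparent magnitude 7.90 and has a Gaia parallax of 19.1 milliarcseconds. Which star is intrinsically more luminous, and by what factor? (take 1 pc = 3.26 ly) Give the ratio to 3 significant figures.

Star B is more luminous, by a factor of 29.1.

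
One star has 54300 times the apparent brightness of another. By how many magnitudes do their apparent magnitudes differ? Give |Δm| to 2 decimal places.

Pogson: Δm = −2.5 log₁₀(ratio) = −2.5 log₁₀(54300) = −2.5 × 4.7348 = -11.837

|Δm| ≈ 11.84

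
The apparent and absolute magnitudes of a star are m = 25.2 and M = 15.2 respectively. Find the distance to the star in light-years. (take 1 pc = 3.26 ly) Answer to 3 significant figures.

d ≈ 3260 ly

μ = m − M = 10.000
m − M = 5 log₁₀ d − 5
log₁₀ d = (m − M)/5 + 1 = 3.0000
d = 10^3.0000 = 1000 pc
= 3260 ly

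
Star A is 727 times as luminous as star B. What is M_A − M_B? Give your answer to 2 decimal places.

M_A − M_B ≈ -7.15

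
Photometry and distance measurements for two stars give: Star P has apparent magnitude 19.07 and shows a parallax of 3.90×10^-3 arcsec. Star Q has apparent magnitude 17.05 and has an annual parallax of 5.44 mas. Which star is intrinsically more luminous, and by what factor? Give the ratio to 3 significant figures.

Star Q is more luminous, by a factor of 3.30.

Star P: d = 1/p = 1/3.90×10^-3″ = 256.4 pc
Star P: M = m − 5 log₁₀ d + 5 = 19.07 − 5·2.4089 + 5 = 12.025
Star Q: p = 5.44 mas = 5.44×10^-3″ → d = 1/p = 183.8 pc
Star Q: M = m − 5 log₁₀ d + 5 = 17.05 − 5·2.2644 + 5 = 10.728
ΔM = M_P − M_Q = 12.025 − (10.728) = 1.297; smaller M is more luminous → Star Q.
L ratio = 10^(0.4 |ΔM|) = 10^0.519 = 3.303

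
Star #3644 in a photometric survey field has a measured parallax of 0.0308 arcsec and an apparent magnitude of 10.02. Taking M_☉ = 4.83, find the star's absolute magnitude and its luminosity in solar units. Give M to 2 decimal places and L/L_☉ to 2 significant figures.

d = 1/p = 1/0.0308″ = 32.47 pc
M = m − 5 log₁₀ d + 5 = 10.02 − 5·1.5114 + 5 = 7.463
M − M_☉ = 7.463 − 4.83 = 2.633
L/L_☉ = 10^(−0.4 × 2.633) = 0.08849

M ≈ 7.46; L/L_☉ ≈ 0.088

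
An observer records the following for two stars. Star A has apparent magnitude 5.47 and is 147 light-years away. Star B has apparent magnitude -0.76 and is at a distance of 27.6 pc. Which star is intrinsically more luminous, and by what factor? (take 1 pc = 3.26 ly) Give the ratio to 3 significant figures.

Star A: d = 147 ly / 3.26 = 45.09 pc
Star A: M = m − 5 log₁₀ d + 5 = 5.47 − 5·1.6541 + 5 = 2.200
Star B: M = m − 5 log₁₀ d + 5 = -0.76 − 5·1.4409 + 5 = -2.965
ΔM = M_A − M_B = 2.200 − (-2.965) = 5.164; smaller M is more luminous → Star B.
L ratio = 10^(0.4 |ΔM|) = 10^2.066 = 116.3

Star B is more luminous, by a factor of 116.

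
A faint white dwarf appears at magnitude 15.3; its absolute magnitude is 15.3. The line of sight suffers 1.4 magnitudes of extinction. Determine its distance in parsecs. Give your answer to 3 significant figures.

m − M = 5 log₁₀(d/10 pc) + A  ⇒  15.3 − (15.3) − 1.4 = 5 log₁₀(d/10)
-1.400 = 5 log₁₀(d/10)
log₁₀ d = (m − M − A)/5 + 1 = 0.7200
d = 10^0.7200 = 5.248 pc

d ≈ 5.25 pc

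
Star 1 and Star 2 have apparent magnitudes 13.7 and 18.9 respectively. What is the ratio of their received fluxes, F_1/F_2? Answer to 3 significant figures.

Magnitude difference = -5.2
Flux ratio = 10^(−0.4 Δm) = 10^(−0.4 × -5.2) = 10^2.080 = 120.2

F_1/F_2 ≈ 120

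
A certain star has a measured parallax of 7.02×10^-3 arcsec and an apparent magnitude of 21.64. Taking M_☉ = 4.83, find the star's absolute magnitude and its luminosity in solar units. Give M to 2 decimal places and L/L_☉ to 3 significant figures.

d = 1/p = 1/7.02×10^-3″ = 142.5 pc
M = m − 5 log₁₀ d + 5 = 21.64 − 5·2.1537 + 5 = 15.872
M − M_☉ = 15.872 − 4.83 = 11.042
L/L_☉ = 10^(−0.4 × 11.042) = 3.831×10^-5

M ≈ 15.87; L/L_☉ ≈ 3.83×10^-5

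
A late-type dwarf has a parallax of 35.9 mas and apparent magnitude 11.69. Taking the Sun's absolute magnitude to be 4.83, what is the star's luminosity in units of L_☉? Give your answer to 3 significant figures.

d = 1/p = 1000/35.9 mas = 27.86 pc
M = m − 5 log₁₀ d + 5 = 11.69 − 5·1.4449 + 5 = 9.465
M − M_☉ = 9.465 − 4.83 = 4.635
L/L_☉ = 10^(−0.4 × 4.635) = 0.01399

L/L_☉ ≈ 0.0140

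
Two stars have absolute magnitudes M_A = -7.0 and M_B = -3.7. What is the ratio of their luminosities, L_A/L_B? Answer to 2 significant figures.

L_A/L_B ≈ 21

ΔM = M_A − M_B = -3.3
L_A/L_B = 10^(−0.4 ΔM) = 10^1.320 = 20.89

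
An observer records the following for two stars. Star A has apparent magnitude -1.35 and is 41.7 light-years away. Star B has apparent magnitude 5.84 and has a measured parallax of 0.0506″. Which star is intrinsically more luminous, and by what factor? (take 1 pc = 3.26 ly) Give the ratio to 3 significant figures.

Star A: d = 41.7 ly / 3.26 = 12.79 pc
Star A: M = m − 5 log₁₀ d + 5 = -1.35 − 5·1.1069 + 5 = -1.885
Star B: d = 1/p = 1/0.0506″ = 19.76 pc
Star B: M = m − 5 log₁₀ d + 5 = 5.84 − 5·1.2958 + 5 = 4.361
ΔM = M_A − M_B = -1.885 − (4.361) = -6.245; smaller M is more luminous → Star A.
L ratio = 10^(0.4 |ΔM|) = 10^2.498 = 314.9

Star A is more luminous, by a factor of 315.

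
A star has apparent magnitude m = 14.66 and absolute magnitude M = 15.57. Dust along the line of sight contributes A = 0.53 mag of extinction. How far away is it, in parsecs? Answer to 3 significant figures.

d ≈ 5.15 pc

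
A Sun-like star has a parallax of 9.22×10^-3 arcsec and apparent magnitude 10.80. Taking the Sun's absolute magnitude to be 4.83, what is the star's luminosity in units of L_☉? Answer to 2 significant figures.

L/L_☉ ≈ 0.48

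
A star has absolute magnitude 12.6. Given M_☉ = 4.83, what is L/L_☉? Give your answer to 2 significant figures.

L/L_☉ ≈ 7.8×10^-4

M − M_☉ = 12.6 − 4.83 = 7.770
L/L_☉ = 10^(−0.4 (M − M_☉)) = 10^-3.108 = 7.798×10^-4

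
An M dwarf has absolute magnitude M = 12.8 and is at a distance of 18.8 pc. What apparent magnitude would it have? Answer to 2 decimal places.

m ≈ 14.17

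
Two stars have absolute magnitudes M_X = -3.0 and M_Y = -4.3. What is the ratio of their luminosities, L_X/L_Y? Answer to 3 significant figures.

L_X/L_Y ≈ 0.302

ΔM = M_X − M_Y = 1.3
L_X/L_Y = 10^(−0.4 ΔM) = 10^-0.520 = 0.3020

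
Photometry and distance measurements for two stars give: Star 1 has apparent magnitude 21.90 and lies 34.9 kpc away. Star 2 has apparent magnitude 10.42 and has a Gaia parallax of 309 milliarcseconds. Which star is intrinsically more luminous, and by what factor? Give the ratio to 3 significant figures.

Star 1 is more luminous, by a factor of 2980.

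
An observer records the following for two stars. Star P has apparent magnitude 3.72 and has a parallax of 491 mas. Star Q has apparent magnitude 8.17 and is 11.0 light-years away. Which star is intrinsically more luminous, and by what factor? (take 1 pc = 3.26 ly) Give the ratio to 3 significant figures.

Star P: p = 491 mas = 0.491″ → d = 1/p = 2.037 pc
Star P: M = m − 5 log₁₀ d + 5 = 3.72 − 5·0.3089 + 5 = 7.175
Star Q: d = 11.0 ly / 3.26 = 3.374 pc
Star Q: M = m − 5 log₁₀ d + 5 = 8.17 − 5·0.5282 + 5 = 10.529
ΔM = M_P − M_Q = 7.175 − (10.529) = -3.354; smaller M is more luminous → Star P.
L ratio = 10^(0.4 |ΔM|) = 10^1.341 = 21.95

Star P is more luminous, by a factor of 22.0.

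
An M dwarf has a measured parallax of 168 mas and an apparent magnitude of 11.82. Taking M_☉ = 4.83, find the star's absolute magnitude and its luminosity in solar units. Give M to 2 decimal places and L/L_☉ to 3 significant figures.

M ≈ 12.95; L/L_☉ ≈ 5.67×10^-4

d = 1/p = 1000/168 mas = 5.952 pc
M = m − 5 log₁₀ d + 5 = 11.82 − 5·0.7747 + 5 = 12.947
M − M_☉ = 12.947 − 4.83 = 8.117
L/L_☉ = 10^(−0.4 × 8.117) = 5.667×10^-4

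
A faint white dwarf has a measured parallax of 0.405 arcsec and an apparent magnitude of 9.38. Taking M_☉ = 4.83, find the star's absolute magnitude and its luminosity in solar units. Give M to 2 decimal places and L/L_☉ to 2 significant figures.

d = 1/p = 1/0.405″ = 2.469 pc
M = m − 5 log₁₀ d + 5 = 9.38 − 5·0.3925 + 5 = 12.417
M − M_☉ = 12.417 − 4.83 = 7.587
L/L_☉ = 10^(−0.4 × 7.587) = 9.228×10^-4

M ≈ 12.42; L/L_☉ ≈ 9.2×10^-4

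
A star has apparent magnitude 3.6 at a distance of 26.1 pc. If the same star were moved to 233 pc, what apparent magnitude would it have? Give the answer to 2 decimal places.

Flux ∝ 1/d², so Δm = 5 log₁₀(d₂/d₁) = 5 log₁₀(233/26.1) = 4.754
m₂ = m₁ + Δm = 3.6 + (4.754) = 8.354

m ≈ 8.35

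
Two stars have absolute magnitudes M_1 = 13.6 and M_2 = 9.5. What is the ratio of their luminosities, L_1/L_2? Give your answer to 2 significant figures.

L_1/L_2 ≈ 0.023

ΔM = M_1 − M_2 = 4.1
L_1/L_2 = 10^(−0.4 ΔM) = 10^-1.640 = 0.02291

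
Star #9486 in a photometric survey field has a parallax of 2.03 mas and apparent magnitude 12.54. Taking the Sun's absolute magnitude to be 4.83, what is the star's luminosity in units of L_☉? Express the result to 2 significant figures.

d = 1/p = 1000/2.03 mas = 492.6 pc
M = m − 5 log₁₀ d + 5 = 12.54 − 5·2.6925 + 5 = 4.077
M − M_☉ = 4.077 − 4.83 = -0.753
L/L_☉ = 10^(−0.4 × -0.753) = 2.000

L/L_☉ ≈ 2.0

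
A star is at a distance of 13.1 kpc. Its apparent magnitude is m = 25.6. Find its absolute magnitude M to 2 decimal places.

M ≈ 10.01

d = 13.1 kpc = 13100 pc
5 log₁₀(d/10 pc) = 5 log₁₀(13100) − 5 = 15.586
M = m − 5 log₁₀(d/10) = 25.6 − 15.586 = 10.014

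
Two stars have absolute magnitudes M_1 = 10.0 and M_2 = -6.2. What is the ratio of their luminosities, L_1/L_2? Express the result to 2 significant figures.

ΔM = M_1 − M_2 = 16.2
L_1/L_2 = 10^(−0.4 ΔM) = 10^-6.480 = 3.311×10^-7

L_1/L_2 ≈ 3.3×10^-7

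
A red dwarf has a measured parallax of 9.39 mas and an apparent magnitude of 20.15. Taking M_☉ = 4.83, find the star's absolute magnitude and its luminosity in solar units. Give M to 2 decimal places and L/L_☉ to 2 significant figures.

d = 1/p = 1000/9.39 mas = 106.5 pc
M = m − 5 log₁₀ d + 5 = 20.15 − 5·2.0273 + 5 = 15.013
M − M_☉ = 15.013 − 4.83 = 10.183
L/L_☉ = 10^(−0.4 × 10.183) = 8.446×10^-5

M ≈ 15.01; L/L_☉ ≈ 8.4×10^-5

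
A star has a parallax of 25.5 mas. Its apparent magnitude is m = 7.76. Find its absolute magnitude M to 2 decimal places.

M ≈ 4.79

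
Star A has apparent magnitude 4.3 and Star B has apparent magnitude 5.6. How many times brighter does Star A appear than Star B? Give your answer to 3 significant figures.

3.31

Δm = 4.3 − (5.6) = -1.3
Flux ratio = 10^(−0.4 Δm) = 10^(−0.4 × -1.3) = 10^0.520 = 3.311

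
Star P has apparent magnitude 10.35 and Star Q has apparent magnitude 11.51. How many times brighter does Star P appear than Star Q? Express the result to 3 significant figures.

2.91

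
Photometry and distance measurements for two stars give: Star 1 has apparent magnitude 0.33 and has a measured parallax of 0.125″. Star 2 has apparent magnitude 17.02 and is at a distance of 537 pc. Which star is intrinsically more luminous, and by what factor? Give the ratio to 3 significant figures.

Star 1 is more luminous, by a factor of 1050.

Star 1: d = 1/p = 1/0.125″ = 8.000 pc
Star 1: M = m − 5 log₁₀ d + 5 = 0.33 − 5·0.9031 + 5 = 0.815
Star 2: M = m − 5 log₁₀ d + 5 = 17.02 − 5·2.7300 + 5 = 8.370
ΔM = M_1 − M_2 = 0.815 − (8.370) = -7.556; smaller M is more luminous → Star 1.
L ratio = 10^(0.4 |ΔM|) = 10^3.022 = 1053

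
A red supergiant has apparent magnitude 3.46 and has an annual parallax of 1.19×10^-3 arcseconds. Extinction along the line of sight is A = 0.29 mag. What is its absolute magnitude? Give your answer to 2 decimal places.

M ≈ -6.45

d = 1/p = 1/1.19×10^-3″ = 840.3 pc
5 log₁₀(d/10 pc) = 5 log₁₀(840.3) − 5 = 9.622
M = m − 5 log₁₀(d/10) − A = 3.46 − 9.622 − 0.29 = -6.452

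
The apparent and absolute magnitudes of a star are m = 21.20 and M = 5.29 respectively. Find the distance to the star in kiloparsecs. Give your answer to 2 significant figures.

d ≈ 15 kpc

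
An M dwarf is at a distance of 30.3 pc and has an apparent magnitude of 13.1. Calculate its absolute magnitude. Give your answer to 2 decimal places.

5 log₁₀(d/10 pc) = 5 log₁₀(30.30) − 5 = 2.407
M = m − 5 log₁₀(d/10) = 13.1 − 2.407 = 10.693

M ≈ 10.69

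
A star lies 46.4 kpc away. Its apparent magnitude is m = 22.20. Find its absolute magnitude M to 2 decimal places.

M ≈ 3.87

d = 46.4 kpc = 46400 pc
5 log₁₀(d/10 pc) = 5 log₁₀(46400) − 5 = 18.333
M = m − 5 log₁₀(d/10) = 22.20 − 18.333 = 3.867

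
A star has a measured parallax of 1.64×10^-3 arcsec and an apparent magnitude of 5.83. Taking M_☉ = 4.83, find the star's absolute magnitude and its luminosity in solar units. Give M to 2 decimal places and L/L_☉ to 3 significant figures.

d = 1/p = 1/1.64×10^-3″ = 609.8 pc
M = m − 5 log₁₀ d + 5 = 5.83 − 5·2.7852 + 5 = -3.096
M − M_☉ = -3.096 − 4.83 = -7.926
L/L_☉ = 10^(−0.4 × -7.926) = 1480

M ≈ -3.10; L/L_☉ ≈ 1480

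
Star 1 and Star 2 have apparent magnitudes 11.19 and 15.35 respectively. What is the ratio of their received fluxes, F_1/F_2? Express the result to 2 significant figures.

Δm = 11.19 − (15.35) = -4.16
Flux ratio = 10^(−0.4 Δm) = 10^(−0.4 × -4.16) = 10^1.664 = 46.13

F_1/F_2 ≈ 46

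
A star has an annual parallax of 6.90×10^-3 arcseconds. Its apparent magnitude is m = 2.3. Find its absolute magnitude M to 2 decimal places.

M ≈ -3.51

d = 1/p = 1/6.90×10^-3″ = 144.9 pc
5 log₁₀(d/10 pc) = 5 log₁₀(144.9) − 5 = 5.806
M = m − 5 log₁₀(d/10) = 2.3 − 5.806 = -3.506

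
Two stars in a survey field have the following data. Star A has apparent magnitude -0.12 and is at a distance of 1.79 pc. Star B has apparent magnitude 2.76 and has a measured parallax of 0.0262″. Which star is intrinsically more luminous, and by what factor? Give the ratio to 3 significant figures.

Star B is more luminous, by a factor of 32.0.

Star A: M = m − 5 log₁₀ d + 5 = -0.12 − 5·0.2529 + 5 = 3.616
Star B: d = 1/p = 1/0.0262″ = 38.17 pc
Star B: M = m − 5 log₁₀ d + 5 = 2.76 − 5·1.5817 + 5 = -0.148
ΔM = M_A − M_B = 3.616 − (-0.148) = 3.764; smaller M is more luminous → Star B.
L ratio = 10^(0.4 |ΔM|) = 10^1.506 = 32.04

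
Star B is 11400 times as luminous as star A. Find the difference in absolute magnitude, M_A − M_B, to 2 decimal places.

M_A − M_B ≈ 10.14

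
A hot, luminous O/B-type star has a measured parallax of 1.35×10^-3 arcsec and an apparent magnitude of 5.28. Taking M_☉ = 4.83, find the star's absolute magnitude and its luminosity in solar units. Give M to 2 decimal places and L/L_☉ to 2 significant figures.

d = 1/p = 1/1.35×10^-3″ = 740.7 pc
M = m − 5 log₁₀ d + 5 = 5.28 − 5·2.8697 + 5 = -4.068
M − M_☉ = -4.068 − 4.83 = -8.898
L/L_☉ = 10^(−0.4 × -8.898) = 3625

M ≈ -4.07; L/L_☉ ≈ 3600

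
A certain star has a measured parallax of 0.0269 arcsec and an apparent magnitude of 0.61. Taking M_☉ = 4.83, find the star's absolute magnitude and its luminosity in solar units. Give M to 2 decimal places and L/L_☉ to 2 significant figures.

M ≈ -2.24; L/L_☉ ≈ 670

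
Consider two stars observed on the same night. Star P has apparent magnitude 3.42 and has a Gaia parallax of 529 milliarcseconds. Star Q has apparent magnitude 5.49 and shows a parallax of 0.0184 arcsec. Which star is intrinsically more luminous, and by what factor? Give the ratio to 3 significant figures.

Star Q is more luminous, by a factor of 123.

Star P: p = 529 mas = 0.529″ → d = 1/p = 1.890 pc
Star P: M = m − 5 log₁₀ d + 5 = 3.42 − 5·0.2765 + 5 = 7.037
Star Q: d = 1/p = 1/0.0184″ = 54.35 pc
Star Q: M = m − 5 log₁₀ d + 5 = 5.49 − 5·1.7352 + 5 = 1.814
ΔM = M_P − M_Q = 7.037 − (1.814) = 5.223; smaller M is more luminous → Star Q.
L ratio = 10^(0.4 |ΔM|) = 10^2.089 = 122.8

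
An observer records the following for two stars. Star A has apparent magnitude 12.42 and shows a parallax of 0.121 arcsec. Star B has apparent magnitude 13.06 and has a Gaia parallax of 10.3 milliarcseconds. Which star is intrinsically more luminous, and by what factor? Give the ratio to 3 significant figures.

Star A: d = 1/p = 1/0.121″ = 8.264 pc
Star A: M = m − 5 log₁₀ d + 5 = 12.42 − 5·0.9172 + 5 = 12.834
Star B: p = 10.3 mas = 0.0103″ → d = 1/p = 97.09 pc
Star B: M = m − 5 log₁₀ d + 5 = 13.06 − 5·1.9872 + 5 = 8.124
ΔM = M_A − M_B = 12.834 − (8.124) = 4.710; smaller M is more luminous → Star B.
L ratio = 10^(0.4 |ΔM|) = 10^1.884 = 76.54

Star B is more luminous, by a factor of 76.5.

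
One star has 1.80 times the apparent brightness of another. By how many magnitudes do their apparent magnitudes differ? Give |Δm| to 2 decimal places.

Pogson: Δm = −2.5 log₁₀(ratio) = −2.5 log₁₀(1.80) = −2.5 × 0.2553 = -0.638

|Δm| ≈ 0.64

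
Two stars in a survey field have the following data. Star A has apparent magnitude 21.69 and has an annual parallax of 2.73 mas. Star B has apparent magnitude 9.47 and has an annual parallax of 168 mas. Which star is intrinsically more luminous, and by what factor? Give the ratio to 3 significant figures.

Star A: p = 2.73 mas = 2.73×10^-3″ → d = 1/p = 366.3 pc
Star A: M = m − 5 log₁₀ d + 5 = 21.69 − 5·2.5638 + 5 = 13.871
Star B: p = 168 mas = 0.168″ → d = 1/p = 5.952 pc
Star B: M = m − 5 log₁₀ d + 5 = 9.47 − 5·0.7747 + 5 = 10.597
ΔM = M_A − M_B = 13.871 − (10.597) = 3.274; smaller M is more luminous → Star B.
L ratio = 10^(0.4 |ΔM|) = 10^1.310 = 20.40

Star B is more luminous, by a factor of 20.4.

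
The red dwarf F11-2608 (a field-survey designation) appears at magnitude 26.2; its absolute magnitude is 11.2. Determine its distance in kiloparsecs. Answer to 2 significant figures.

d ≈ 10 kpc

μ = m − M = 15.000
m − M = 5 log₁₀ d − 5
log₁₀ d = (m − M)/5 + 1 = 4.0000
d = 10^4.0000 = 10000 pc
= 10.00 kpc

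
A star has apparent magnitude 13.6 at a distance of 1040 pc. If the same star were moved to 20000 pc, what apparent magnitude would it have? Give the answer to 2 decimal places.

m ≈ 20.02

Flux ∝ 1/d², so Δm = 5 log₁₀(d₂/d₁) = 5 log₁₀(20000/1040) = 6.420
m₂ = m₁ + Δm = 13.6 + (6.420) = 20.020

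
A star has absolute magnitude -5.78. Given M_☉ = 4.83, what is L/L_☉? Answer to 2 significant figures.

M − M_☉ = -5.78 − 4.83 = -10.610
L/L_☉ = 10^(−0.4 (M − M_☉)) = 10^4.244 = 17540

L/L_☉ ≈ 18000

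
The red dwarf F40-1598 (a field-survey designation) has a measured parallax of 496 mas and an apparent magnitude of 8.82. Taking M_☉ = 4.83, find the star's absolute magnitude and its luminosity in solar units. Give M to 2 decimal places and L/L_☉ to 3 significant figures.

M ≈ 12.30; L/L_☉ ≈ 1.03×10^-3

d = 1/p = 1000/496 mas = 2.016 pc
M = m − 5 log₁₀ d + 5 = 8.82 − 5·0.3045 + 5 = 12.297
M − M_☉ = 12.297 − 4.83 = 7.467
L/L_☉ = 10^(−0.4 × 7.467) = 1.030×10^-3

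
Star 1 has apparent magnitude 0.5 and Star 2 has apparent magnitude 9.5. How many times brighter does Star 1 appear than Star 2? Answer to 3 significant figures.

Δm = 0.5 − (9.5) = -9.0
Flux ratio = 10^(−0.4 Δm) = 10^(−0.4 × -9.0) = 10^3.600 = 3981

3980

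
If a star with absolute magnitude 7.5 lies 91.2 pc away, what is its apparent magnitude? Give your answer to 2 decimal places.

m ≈ 12.30

m = M + 5 log₁₀ d − 5 = 7.5 + 5·1.9600 − 5 = 12.300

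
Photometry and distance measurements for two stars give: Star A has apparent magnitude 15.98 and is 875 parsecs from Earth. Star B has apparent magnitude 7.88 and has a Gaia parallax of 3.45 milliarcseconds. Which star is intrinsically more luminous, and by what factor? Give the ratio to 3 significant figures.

Star A: M = m − 5 log₁₀ d + 5 = 15.98 − 5·2.9420 + 5 = 6.270
Star B: p = 3.45 mas = 3.45×10^-3″ → d = 1/p = 289.9 pc
Star B: M = m − 5 log₁₀ d + 5 = 7.88 − 5·2.4622 + 5 = 0.569
ΔM = M_A − M_B = 6.270 − (0.569) = 5.701; smaller M is more luminous → Star B.
L ratio = 10^(0.4 |ΔM|) = 10^2.280 = 190.7

Star B is more luminous, by a factor of 191.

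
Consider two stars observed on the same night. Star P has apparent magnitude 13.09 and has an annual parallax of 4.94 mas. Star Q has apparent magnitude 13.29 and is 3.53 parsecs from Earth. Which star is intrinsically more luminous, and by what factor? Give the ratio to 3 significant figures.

Star P: p = 4.94 mas = 4.94×10^-3″ → d = 1/p = 202.4 pc
Star P: M = m − 5 log₁₀ d + 5 = 13.09 − 5·2.3063 + 5 = 6.559
Star Q: M = m − 5 log₁₀ d + 5 = 13.29 − 5·0.5478 + 5 = 15.551
ΔM = M_P − M_Q = 6.559 − (15.551) = -8.992; smaller M is more luminous → Star P.
L ratio = 10^(0.4 |ΔM|) = 10^3.597 = 3954

Star P is more luminous, by a factor of 3950.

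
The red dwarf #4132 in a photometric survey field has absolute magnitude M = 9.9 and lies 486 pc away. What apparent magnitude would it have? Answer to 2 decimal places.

m = M + 5 log₁₀ d − 5 = 9.9 + 5·2.6866 − 5 = 18.333

m ≈ 18.33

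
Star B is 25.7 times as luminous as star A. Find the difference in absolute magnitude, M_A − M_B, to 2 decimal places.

Pogson: ΔM = −2.5 log₁₀(ratio) = −2.5 log₁₀(25.7) = −2.5 × 1.4099 = -3.525
Star B is brighter so has the smaller magnitude: M_A − M_B is positive.

M_A − M_B ≈ 3.52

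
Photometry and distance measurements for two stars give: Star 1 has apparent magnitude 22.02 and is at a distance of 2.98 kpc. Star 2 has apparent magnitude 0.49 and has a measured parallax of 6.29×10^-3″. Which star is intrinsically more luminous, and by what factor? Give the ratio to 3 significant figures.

Star 1: d = 2.98 kpc = 2980 pc
Star 1: M = m − 5 log₁₀ d + 5 = 22.02 − 5·3.4742 + 5 = 9.649
Star 2: d = 1/p = 1/6.29×10^-3″ = 159.0 pc
Star 2: M = m − 5 log₁₀ d + 5 = 0.49 − 5·2.2013 + 5 = -5.517
ΔM = M_1 − M_2 = 9.649 − (-5.517) = 15.166; smaller M is more luminous → Star 2.
L ratio = 10^(0.4 |ΔM|) = 10^6.066 = 1.165×10^6

Star 2 is more luminous, by a factor of 1.16×10^6.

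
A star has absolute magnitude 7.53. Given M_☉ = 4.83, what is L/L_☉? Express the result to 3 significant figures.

L/L_☉ ≈ 0.0832

M − M_☉ = 7.53 − 4.83 = 2.700
L/L_☉ = 10^(−0.4 (M − M_☉)) = 10^-1.080 = 0.08318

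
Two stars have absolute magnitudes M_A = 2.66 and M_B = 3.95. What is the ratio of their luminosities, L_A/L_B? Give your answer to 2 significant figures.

ΔM = M_A − M_B = -1.29
L_A/L_B = 10^(−0.4 ΔM) = 10^0.516 = 3.281

L_A/L_B ≈ 3.3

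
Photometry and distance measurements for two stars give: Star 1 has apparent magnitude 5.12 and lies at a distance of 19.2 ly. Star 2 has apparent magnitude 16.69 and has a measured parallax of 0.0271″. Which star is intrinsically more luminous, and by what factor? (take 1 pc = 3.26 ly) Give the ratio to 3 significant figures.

Star 1: d = 19.2 ly / 3.26 = 5.890 pc
Star 1: M = m − 5 log₁₀ d + 5 = 5.12 − 5·0.7701 + 5 = 6.270
Star 2: d = 1/p = 1/0.0271″ = 36.90 pc
Star 2: M = m − 5 log₁₀ d + 5 = 16.69 − 5·1.5670 + 5 = 13.855
ΔM = M_1 − M_2 = 6.270 − (13.855) = -7.585; smaller M is more luminous → Star 1.
L ratio = 10^(0.4 |ΔM|) = 10^3.034 = 1082

Star 1 is more luminous, by a factor of 1080.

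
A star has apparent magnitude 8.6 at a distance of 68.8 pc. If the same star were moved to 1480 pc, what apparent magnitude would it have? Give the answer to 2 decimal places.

m ≈ 15.26

Flux ∝ 1/d², so Δm = 5 log₁₀(d₂/d₁) = 5 log₁₀(1480/68.8) = 6.663
m₂ = m₁ + Δm = 8.6 + (6.663) = 15.263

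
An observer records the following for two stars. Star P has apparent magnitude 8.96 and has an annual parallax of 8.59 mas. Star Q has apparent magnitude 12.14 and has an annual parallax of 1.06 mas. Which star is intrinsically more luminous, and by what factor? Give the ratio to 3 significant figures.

Star P: p = 8.59 mas = 8.59×10^-3″ → d = 1/p = 116.4 pc
Star P: M = m − 5 log₁₀ d + 5 = 8.96 − 5·2.0660 + 5 = 3.630
Star Q: p = 1.06 mas = 1.06×10^-3″ → d = 1/p = 943.4 pc
Star Q: M = m − 5 log₁₀ d + 5 = 12.14 − 5·2.9747 + 5 = 2.267
ΔM = M_P − M_Q = 3.630 − (2.267) = 1.363; smaller M is more luminous → Star Q.
L ratio = 10^(0.4 |ΔM|) = 10^0.545 = 3.511

Star Q is more luminous, by a factor of 3.51.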